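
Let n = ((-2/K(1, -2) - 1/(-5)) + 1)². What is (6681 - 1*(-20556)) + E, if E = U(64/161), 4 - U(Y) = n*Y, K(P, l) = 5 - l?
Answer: 5372540689/197225 ≈ 27241.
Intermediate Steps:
n = 1024/1225 (n = ((-2/(5 - 1*(-2)) - 1/(-5)) + 1)² = ((-2/(5 + 2) - 1*(-⅕)) + 1)² = ((-2/7 + ⅕) + 1)² = (-3/35 + 1)² = (32/35)² = 1024/1225 ≈ 0.83592)
U(Y) = 4 - 1024*Y/1225
E = 723364/197225 (E = 4 - 65536/(1225*161) = 4 - 1024/1225*64/161 = 4 - 65536/197225 = 723364/197225 ≈ 3.6677)
(6681 - 1*(-20556)) + E = (6681 - 1*(-20556)) + 723364/197225 = (6681 + 20556) + 723364/197225 = 27237 + 723364/197225 = 5372540689/197225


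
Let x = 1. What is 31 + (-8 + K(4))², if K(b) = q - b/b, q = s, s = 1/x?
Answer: 95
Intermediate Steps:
s = 1 (s = 1/1 = 1)
q = 1
K(b) = 0 (K(b) = 1 - b/b = 1 - 1*1 = 1 - 1 = 0)
31 + (-8 + K(4))² = 31 + (-8 + 0)² = 31 + (-8)² = 31 + 64 = 95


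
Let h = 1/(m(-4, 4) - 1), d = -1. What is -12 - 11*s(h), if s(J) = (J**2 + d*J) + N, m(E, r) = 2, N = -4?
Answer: 32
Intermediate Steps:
h = 1 (h = 1/(2 - 1) = 1/1 = 1)
s(J) = -4 + J**2 - J (s(J) = (J**2 - J) - 4 = -4 + J**2 - J)
-12 - 11*s(h) = -12 - 11*(-4 + 1**2 - 1*1) = -12 - 11*(-4 + 1 - 1) = -12 - 11*(-4) = -12 + 44 = 32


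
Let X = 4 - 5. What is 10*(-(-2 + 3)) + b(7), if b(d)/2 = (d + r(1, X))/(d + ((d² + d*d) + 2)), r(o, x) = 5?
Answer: -1046/107 ≈ -9.7757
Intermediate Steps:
X = -1
b(d) = 2*(5 + d)/(2 + d + 2*d²) (b(d) = 2*((d + 5)/(d + ((d² + d*d) + 2))) = 2*((5 + d)/(d + ((d² + d²) + 2))) = 2*((5 + d)/(d + (2*d² + 2))) = 2*((5 + d)/(d + (2 + 2*d²))) = 2*((5 + d)/(2 + d + 2*d²)) = 2*(5 + d)/(2 + d + 2*d²))
10*(-(-2 + 3)) + b(7) = 10*(-(-2 + 3)) + 2*(5 + 7)/(2 + 7 + 2*7²) = 10*(-1*1) + 2*12/(2 + 7 + 2*49) = 10*(-1) + 2*12/(2 + 7 + 98) = -10 + 2*12/107 = -10 + 2*(1/107)*12 = -10 + 24/107 = -1046/107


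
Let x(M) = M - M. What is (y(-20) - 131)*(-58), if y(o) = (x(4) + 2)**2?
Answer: 7366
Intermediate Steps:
x(M) = 0
y(o) = 4 (y(o) = (0 + 2)**2 = 2**2 = 4)
(y(-20) - 131)*(-58) = (4 - 131)*(-58) = -127*(-58) = 7366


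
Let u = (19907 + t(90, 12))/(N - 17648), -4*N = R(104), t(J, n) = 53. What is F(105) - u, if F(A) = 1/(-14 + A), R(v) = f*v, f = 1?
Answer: 917017/804167 ≈ 1.1403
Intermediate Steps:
R(v) = v (R(v) = 1*v = v)
N = -26 (N = -¼*104 = -26)
u = -9980/8837 (u = (19907 + 53)/(-26 - 17648) = 19960/(-17674) = 19960*(-1/17674) = -9980/8837 ≈ -1.1293)
F(105) - u = 1/(-14 + 105) - 1*(-9980/8837) = 1/91 + 9980/8837 = 917017/804167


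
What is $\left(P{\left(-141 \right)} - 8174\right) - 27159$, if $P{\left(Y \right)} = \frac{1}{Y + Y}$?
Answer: $- \frac{9963907}{282} \approx -35333.0$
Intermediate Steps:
$P{\left(Y \right)} = \frac{1}{2 Y}$
$\left(P{\left(-141 \right)} - 8174\right) - 27159 = \left(\frac{1}{2 \left(-141\right)} - 8174\right) - 27159 = \left(\frac{1}{2} \left(- \frac{1}{141}\right) - 8174\right) - 27159 = \left(- \frac{1}{282} - 8174\right) - 27159 = - \frac{2305069}{282} - 27159 = - \frac{9963907}{282}$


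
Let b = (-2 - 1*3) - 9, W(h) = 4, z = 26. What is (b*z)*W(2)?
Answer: -1456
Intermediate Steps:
b = -14 (b = (-2 - 3) - 9 = -5 - 9 = -14)
(b*z)*W(2) = -14*26*4 = -364*4 = -1456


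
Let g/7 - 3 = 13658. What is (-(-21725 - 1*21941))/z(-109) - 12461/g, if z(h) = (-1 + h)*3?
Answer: -2089880356/15778455 ≈ -132.45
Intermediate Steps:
z(h) = -3 + 3*h
g = 95627 (g = 21 + 7*13658 = 21 + 95606 = 95627)
(-(-21725 - 1*21941))/z(-109) - 12461/g = (-(-21725 - 1*21941))/(-3 + 3*(-109)) - 12461/95627 = (-(-21725 - 21941))/(-3 - 327) - 12461*1/95627 = -1*(-43666)/(-330) - 12461/95627 = 43666*(-1/330) - 12461/95627 = -21833/165 - 12461/95627 = -2089880356/15778455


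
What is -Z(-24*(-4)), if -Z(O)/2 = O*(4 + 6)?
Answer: 1920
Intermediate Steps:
Z(O) = -20*O (Z(O) = -2*O*(4 + 6) = -2*O*10 = -20*O)
-Z(-24*(-4)) = -(-20)*(-24*(-4)) = -(-20)*(-6*(-16)) = -(-20)*96 = -1*(-1920) = 1920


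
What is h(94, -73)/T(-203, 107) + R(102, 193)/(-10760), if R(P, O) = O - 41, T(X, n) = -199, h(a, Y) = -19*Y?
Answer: -1869296/267655 ≈ -6.9840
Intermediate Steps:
R(P, O) = -41 + O
h(94, -73)/T(-203, 107) + R(102, 193)/(-10760) = -19*(-73)/(-199) + (-41 + 193)/(-10760) = 1387*(-1/199) + 152*(-1/10760) = -1387/199 - 19/1345 = -1869296/267655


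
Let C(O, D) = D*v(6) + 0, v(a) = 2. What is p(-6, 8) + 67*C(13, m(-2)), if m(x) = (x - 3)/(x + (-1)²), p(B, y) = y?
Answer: 678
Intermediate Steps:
m(x) = (-3 + x)/(1 + x) (m(x) = (-3 + x)/(x + 1) = (-3 + x)/(1 + x))
C(O, D) = 2*D (C(O, D) = D*2 + 0 = 2*D + 0 = 2*D)
p(-6, 8) + 67*C(13, m(-2)) = 8 + 67*(2*((-3 - 2)/(1 - 2))) = 8 + 67*(2*(-5/(-1))) = 8 + 67*(2*(-1*(-5))) = 8 + 67*(2*5) = 8 + 67*10 = 8 + 670 = 678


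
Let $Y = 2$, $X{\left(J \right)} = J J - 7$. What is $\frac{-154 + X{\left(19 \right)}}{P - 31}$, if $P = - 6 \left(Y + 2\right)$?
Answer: $- \frac{40}{11} \approx -3.6364$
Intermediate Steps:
$X{\left(J \right)} = -7 + J^{2}$ ($X{\left(J \right)} = J^{2} - 7 = -7 + J^{2}$)
$P = -24$ ($P = - 6 \left(2 + 2\right) = \left(-6\right) 4 = -24$)
$\frac{-154 + X{\left(19 \right)}}{P - 31} = \frac{-154 - \left(7 - 19^{2}\right)}{-24 - 31} = \frac{-154 + \left(-7 + 361\right)}{-55} = \left(-154 + 354\right) \left(- \frac{1}{55}\right) = 200 \left(- \frac{1}{55}\right) = - \frac{40}{11}$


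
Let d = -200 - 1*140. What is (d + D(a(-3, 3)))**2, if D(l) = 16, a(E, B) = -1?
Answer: 104976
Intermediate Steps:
d = -340 (d = -200 - 140 = -340)
(d + D(a(-3, 3)))**2 = (-340 + 16)**2 = (-324)**2 = 104976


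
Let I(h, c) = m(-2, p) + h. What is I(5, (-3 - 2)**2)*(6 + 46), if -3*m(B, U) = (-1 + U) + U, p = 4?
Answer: 416/3 ≈ 138.67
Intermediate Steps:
m(B, U) = 1/3 - 2*U/3 (m(B, U) = -((-1 + U) + U)/3 = -(-1 + 2*U)/3 = 1/3 - 2*U/3)
I(h, c) = -7/3 + h (I(h, c) = (1/3 - 2/3*4) + h = (1/3 - 8/3) + h = -7/3 + h)
I(5, (-3 - 2)**2)*(6 + 46) = (-7/3 + 5)*(6 + 46) = (8/3)*52 = 416/3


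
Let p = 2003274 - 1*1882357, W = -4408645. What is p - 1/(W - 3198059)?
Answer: 919779827569/7606704 ≈ 1.2092e+5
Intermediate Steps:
p = 120917 (p = 2003274 - 1882357 = 120917)
p - 1/(W - 3198059) = 120917 - 1/(-4408645 - 3198059) = 120917 - 1/(-7606704) = 120917 - 1*(-1/7606704) = 120917 + 1/7606704 = 919779827569/7606704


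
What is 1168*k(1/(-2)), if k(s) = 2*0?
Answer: 0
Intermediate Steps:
k(s) = 0
1168*k(1/(-2)) = 1168*0 = 0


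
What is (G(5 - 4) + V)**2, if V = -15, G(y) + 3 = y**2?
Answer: 289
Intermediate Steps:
G(y) = -3 + y**2
(G(5 - 4) + V)**2 = ((-3 + (5 - 4)**2) - 15)**2 = ((-3 + 1**2) - 15)**2 = ((-3 + 1) - 15)**2 = (-2 - 15)**2 = (-17)**2 = 289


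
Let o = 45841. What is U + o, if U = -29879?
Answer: 15962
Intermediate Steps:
U + o = -29879 + 45841 = 15962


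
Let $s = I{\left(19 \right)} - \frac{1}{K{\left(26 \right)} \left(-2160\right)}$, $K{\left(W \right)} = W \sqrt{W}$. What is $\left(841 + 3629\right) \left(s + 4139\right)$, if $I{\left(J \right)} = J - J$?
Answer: $18501330 + \frac{149 \sqrt{26}}{48672} \approx 1.8501 \cdot 10^{7}$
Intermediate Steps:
$K{\left(W \right)} = W^{\frac{3}{2}}$
$I{\left(J \right)} = 0$
$s = \frac{\sqrt{26}}{1460160}$ ($s = 0 - \frac{1}{26^{\frac{3}{2}} \left(-2160\right)} = 0 - \frac{1}{26 \sqrt{26}} \left(- \frac{1}{2160}\right) = 0 - \frac{\sqrt{26}}{676} \left(- \frac{1}{2160}\right) = 0 - - \frac{\sqrt{26}}{1460160} = 0 + \frac{\sqrt{26}}{1460160} = \frac{\sqrt{26}}{1460160} \approx 3.4921 \cdot 10^{-6}$)
$\left(841 + 3629\right) \left(s + 4139\right) = \left(841 + 3629\right) \left(\frac{\sqrt{26}}{1460160} + 4139\right) = 4470 \left(4139 + \frac{\sqrt{26}}{1460160}\right) = 18501330 + \frac{149 \sqrt{26}}{48672}$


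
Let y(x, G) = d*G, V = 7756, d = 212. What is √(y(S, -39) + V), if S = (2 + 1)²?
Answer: 16*I*√2 ≈ 22.627*I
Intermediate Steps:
S = 9 (S = 3² = 9)
y(x, G) = 212*G
√(y(S, -39) + V) = √(212*(-39) + 7756) = √(-8268 + 7756) = √(-512) = 16*I*√2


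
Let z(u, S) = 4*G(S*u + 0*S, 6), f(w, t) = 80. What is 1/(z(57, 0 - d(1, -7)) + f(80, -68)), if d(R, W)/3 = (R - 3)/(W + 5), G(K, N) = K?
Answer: -1/604 ≈ -0.0016556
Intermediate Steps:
d(R, W) = 3*(-3 + R)/(5 + W) (d(R, W) = 3*((R - 3)/(W + 5)) = 3*((-3 + R)/(5 + W)) = 3*(-3 + R)/(5 + W))
z(u, S) = 4*S*u (z(u, S) = 4*(S*u + 0*S) = 4*(S*u + 0) = 4*(S*u) = 4*S*u)
1/(z(57, 0 - d(1, -7)) + f(80, -68)) = 1/(4*(0 - 3*(-3 + 1)/(5 - 7))*57 + 80) = 1/(4*(0 - 3*(-2)/(-2))*57 + 80) = 1/(4*(0 - 3*(-1)*(-2)/2)*57 + 80) = 1/(4*(0 - 1*3)*57 + 80) = 1/(4*(0 - 3)*57 + 80) = 1/(4*(-3)*57 + 80) = 1/(-684 + 80) = 1/(-604) = -1/604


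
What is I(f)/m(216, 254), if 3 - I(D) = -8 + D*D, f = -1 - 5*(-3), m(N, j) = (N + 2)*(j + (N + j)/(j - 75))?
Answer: -33115/10014048 ≈ -0.0033069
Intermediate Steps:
m(N, j) = (2 + N)*(j + (N + j)/(-75 + j))
f = 14 (f = -1 + 15 = 14)
I(D) = 11 - D² (I(D) = 3 - (-8 + D*D) = 3 - (-8 + D²) = 3 + (8 - D²) = 11 - D²)
I(f)/m(216, 254) = (11 - 1*14²)/(((216² - 148*254 + 2*216 + 2*254² + 216*254² - 74*216*254)/(-75 + 254))) = (11 - 1*196)/(((46656 - 37592 + 432 + 2*64516 + 216*64516 - 4059936)/179)) = (11 - 196)/(((46656 - 37592 + 432 + 129032 + 13935456 - 4059936)/179)) = -185/((1/179)*10014048) = -185/10014048/179 = -185*179/10014048 = -33115/10014048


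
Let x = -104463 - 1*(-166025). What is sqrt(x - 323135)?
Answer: I*sqrt(261573) ≈ 511.44*I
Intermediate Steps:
x = 61562 (x = -104463 + 166025 = 61562)
sqrt(x - 323135) = sqrt(61562 - 323135) = sqrt(-261573) = I*sqrt(261573)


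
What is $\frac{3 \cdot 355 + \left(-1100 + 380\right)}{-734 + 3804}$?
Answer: $\frac{69}{614} \approx 0.11238$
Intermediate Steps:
$\frac{3 \cdot 355 + \left(-1100 + 380\right)}{-734 + 3804} = \frac{1065 - 720}{3070} = 345 \cdot \frac{1}{3070} = \frac{69}{614}$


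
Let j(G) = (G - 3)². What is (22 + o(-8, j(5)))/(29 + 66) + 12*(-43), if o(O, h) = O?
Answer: -49006/95 ≈ -515.85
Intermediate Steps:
j(G) = (-3 + G)²
(22 + o(-8, j(5)))/(29 + 66) + 12*(-43) = (22 - 8)/(29 + 66) + 12*(-43) = 14/95 - 516 = -49006/95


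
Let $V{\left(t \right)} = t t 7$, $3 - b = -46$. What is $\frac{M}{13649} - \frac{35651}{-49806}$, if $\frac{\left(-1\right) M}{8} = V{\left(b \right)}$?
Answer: $- \frac{6210115037}{679802094} \approx -9.1352$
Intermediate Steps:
$b = 49$ ($b = 3 - -46 = 3 + 46 = 49$)
$V{\left(t \right)} = 7 t^{2}$ ($V{\left(t \right)} = t^{2} \cdot 7 = 7 t^{2}$)
$M = -134456$ ($M = - 8 \cdot 7 \cdot 49^{2} = - 8 \cdot 7 \cdot 2401 = \left(-8\right) 16807 = -134456$)
$\frac{M}{13649} - \frac{35651}{-49806} = - \frac{134456}{13649} - \frac{35651}{-49806} = \left(-134456\right) \frac{1}{13649} - - \frac{35651}{49806} = - \frac{134456}{13649} + \frac{35651}{49806} = - \frac{6210115037}{679802094}$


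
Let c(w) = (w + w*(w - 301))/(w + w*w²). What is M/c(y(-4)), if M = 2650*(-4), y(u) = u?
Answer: 22525/38 ≈ 592.76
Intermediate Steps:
c(w) = (w + w*(-301 + w))/(w + w³)
M = -10600
M/c(y(-4)) = -10600*(1 + (-4)²)/(-300 - 4) = -10600/(-304/(1 + 16)) = -10600/(-304/17) = -10600*(-17/304) = 22525/38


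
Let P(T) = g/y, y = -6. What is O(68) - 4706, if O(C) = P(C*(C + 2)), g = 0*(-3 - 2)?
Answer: -4706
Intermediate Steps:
g = 0 (g = 0*(-5) = 0)
P(T) = 0 (P(T) = 0/(-6) = 0*(-⅙) = 0)
O(C) = 0
O(68) - 4706 = 0 - 4706 = -4706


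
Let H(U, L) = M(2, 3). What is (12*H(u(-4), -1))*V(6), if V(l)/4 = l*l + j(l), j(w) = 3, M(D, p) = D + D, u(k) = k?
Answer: 7488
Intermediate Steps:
M(D, p) = 2*D
V(l) = 12 + 4*l**2 (V(l) = 4*(l*l + 3) = 4*(l**2 + 3) = 4*(3 + l**2) = 12 + 4*l**2)
H(U, L) = 4 (H(U, L) = 2*2 = 4)
(12*H(u(-4), -1))*V(6) = (12*4)*(12 + 4*6**2) = 48*(12 + 4*36) = 48*(12 + 144) = 48*156 = 7488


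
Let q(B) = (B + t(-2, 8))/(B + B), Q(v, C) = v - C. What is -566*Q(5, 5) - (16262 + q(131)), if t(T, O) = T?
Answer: -4260773/262 ≈ -16263.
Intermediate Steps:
q(B) = (-2 + B)/(2*B) (q(B) = (B - 2)/(B + B) = (-2 + B)/((2*B)) = (-2 + B)*(1/(2*B)) = (-2 + B)/(2*B))
-566*Q(5, 5) - (16262 + q(131)) = -566*(5 - 1*5) - (16262 + (½)*(-2 + 131)/131) = -566*(5 - 5) - (16262 + (½)*(1/131)*129) = -566*0 - (16262 + 129/262) = 0 - 1*4260773/262 = 0 - 4260773/262 = -4260773/262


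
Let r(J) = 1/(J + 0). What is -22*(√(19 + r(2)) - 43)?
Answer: 946 - 11*√78 ≈ 848.85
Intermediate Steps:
r(J) = 1/J
-22*(√(19 + r(2)) - 43) = -22*(√(19 + 1/2) - 43) = -22*(√(19 + ½) - 43) = -22*(√(39/2) - 43) = -22*(√78/2 - 43) = -22*(-43 + √78/2) = 946 - 11*√78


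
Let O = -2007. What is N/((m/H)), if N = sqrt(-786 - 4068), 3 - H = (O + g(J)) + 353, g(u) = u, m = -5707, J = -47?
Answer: -1704*I*sqrt(4854)/5707 ≈ -20.802*I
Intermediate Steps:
H = 1704 (H = 3 - ((-2007 - 47) + 353) = 3 - (-2054 + 353) = 3 - 1*(-1701) = 3 + 1701 = 1704)
N = I*sqrt(4854) (N = sqrt(-4854) = I*sqrt(4854) ≈ 69.671*I)
N/((m/H)) = (I*sqrt(4854))/((-5707/1704)) = (I*sqrt(4854))/((-5707*1/1704)) = (I*sqrt(4854))/(-5707/1704) = (I*sqrt(4854))*(-1704/5707) = -1704*I*sqrt(4854)/5707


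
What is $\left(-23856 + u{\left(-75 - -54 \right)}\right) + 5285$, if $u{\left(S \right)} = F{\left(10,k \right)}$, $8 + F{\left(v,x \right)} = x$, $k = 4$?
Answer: $-18575$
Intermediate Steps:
$F{\left(v,x \right)} = -8 + x$
$u{\left(S \right)} = -4$ ($u{\left(S \right)} = -8 + 4 = -4$)
$\left(-23856 + u{\left(-75 - -54 \right)}\right) + 5285 = \left(-23856 - 4\right) + 5285 = -23860 + 5285 = -18575$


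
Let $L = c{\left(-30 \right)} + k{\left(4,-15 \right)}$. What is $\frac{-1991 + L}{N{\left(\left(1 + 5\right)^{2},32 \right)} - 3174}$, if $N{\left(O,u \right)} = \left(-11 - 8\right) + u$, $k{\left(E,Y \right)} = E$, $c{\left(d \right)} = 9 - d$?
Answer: $\frac{1948}{3161} \approx 0.61626$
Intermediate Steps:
$N{\left(O,u \right)} = -19 + u$
$L = 43$ ($L = \left(9 - -30\right) + 4 = \left(9 + 30\right) + 4 = 39 + 4 = 43$)
$\frac{-1991 + L}{N{\left(\left(1 + 5\right)^{2},32 \right)} - 3174} = \frac{-1991 + 43}{\left(-19 + 32\right) - 3174} = - \frac{1948}{13 - 3174} = - \frac{1948}{-3161} = \left(-1948\right) \left(- \frac{1}{3161}\right) = \frac{1948}{3161}$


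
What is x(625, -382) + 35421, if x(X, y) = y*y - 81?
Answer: 181264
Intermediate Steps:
x(X, y) = -81 + y² (x(X, y) = y² - 81 = -81 + y²)
x(625, -382) + 35421 = (-81 + (-382)²) + 35421 = (-81 + 145924) + 35421 = 145843 + 35421 = 181264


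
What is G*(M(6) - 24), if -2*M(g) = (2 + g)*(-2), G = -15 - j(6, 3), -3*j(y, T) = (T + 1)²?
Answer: 464/3 ≈ 154.67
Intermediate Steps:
j(y, T) = -(1 + T)²/3 (j(y, T) = -(T + 1)²/3 = -(1 + T)²/3)
G = -29/3 (G = -15 - (-1)*(1 + 3)²/3 = -15 - (-1)*4²/3 = -15 - (-1)*16/3 = -15 - 1*(-16/3) = -15 + 16/3 = -29/3 ≈ -9.6667)
M(g) = 2 + g (M(g) = -(2 + g)*(-2)/2 = -(-4 - 2*g)/2 = 2 + g)
G*(M(6) - 24) = -29*((2 + 6) - 24)/3 = -29*(8 - 24)/3 = -29/3*(-16) = 464/3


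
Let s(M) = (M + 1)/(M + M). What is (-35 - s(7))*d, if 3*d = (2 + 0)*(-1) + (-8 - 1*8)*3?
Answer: 4150/7 ≈ 592.86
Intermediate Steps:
s(M) = (1 + M)/(2*M) (s(M) = (1 + M)/((2*M)) = (1 + M)*(1/(2*M)) = (1 + M)/(2*M))
d = -50/3 (d = ((2 + 0)*(-1) + (-8 - 1*8)*3)/3 = (2*(-1) + (-8 - 8)*3)/3 = (-2 - 16*3)/3 = (-2 - 48)/3 = (⅓)*(-50) = -50/3 ≈ -16.667)
(-35 - s(7))*d = (-35 - (1 + 7)/(2*7))*(-50/3) = (-35 - 8/(2*7))*(-50/3) = (-35 - 1*4/7)*(-50/3) = (-35 - 4/7)*(-50/3) = -249/7*(-50/3) = 4150/7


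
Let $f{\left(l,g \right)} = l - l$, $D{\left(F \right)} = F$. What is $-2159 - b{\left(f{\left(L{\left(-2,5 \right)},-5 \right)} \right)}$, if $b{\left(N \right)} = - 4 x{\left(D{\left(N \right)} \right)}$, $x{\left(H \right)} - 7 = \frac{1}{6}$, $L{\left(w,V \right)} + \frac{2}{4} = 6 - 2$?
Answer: $- \frac{6391}{3} \approx -2130.3$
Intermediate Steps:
$L{\left(w,V \right)} = \frac{7}{2}$ ($L{\left(w,V \right)} = - \frac{1}{2} + \left(6 - 2\right) = - \frac{1}{2} + 4 = \frac{7}{2}$)
$x{\left(H \right)} = \frac{43}{6}$ ($x{\left(H \right)} = 7 + \frac{1}{6} = \frac{43}{6}$)
$f{\left(l,g \right)} = 0$
$b{\left(N \right)} = - \frac{86}{3}$ ($b{\left(N \right)} = \left(-4\right) \frac{43}{6} = - \frac{86}{3}$)
$-2159 - b{\left(f{\left(L{\left(-2,5 \right)},-5 \right)} \right)} = -2159 - - \frac{86}{3} = -2159 + \frac{86}{3} = - \frac{6391}{3}$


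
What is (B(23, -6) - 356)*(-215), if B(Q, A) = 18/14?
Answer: 533845/7 ≈ 76264.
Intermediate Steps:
B(Q, A) = 9/7 (B(Q, A) = 18*(1/14) = 9/7)
(B(23, -6) - 356)*(-215) = (9/7 - 356)*(-215) = -2483/7*(-215) = 533845/7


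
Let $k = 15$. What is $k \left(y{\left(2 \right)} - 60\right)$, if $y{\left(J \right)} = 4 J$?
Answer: $-780$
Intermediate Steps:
$k \left(y{\left(2 \right)} - 60\right) = 15 \left(4 \cdot 2 - 60\right) = 15 \left(8 - 60\right) = 15 \left(-52\right) = -780$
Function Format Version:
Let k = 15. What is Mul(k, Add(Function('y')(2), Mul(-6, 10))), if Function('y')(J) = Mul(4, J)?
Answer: -780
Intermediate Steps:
Mul(k, Add(Function('y')(2), Mul(-6, 10))) = Mul(15, Add(Mul(4, 2), Mul(-6, 10))) = Mul(15, Add(8, -60)) = Mul(15, -52) = -780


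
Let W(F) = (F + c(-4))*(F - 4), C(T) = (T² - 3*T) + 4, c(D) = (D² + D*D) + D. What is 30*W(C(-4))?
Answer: 50400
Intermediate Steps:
c(D) = D + 2*D² (c(D) = (D² + D²) + D = 2*D² + D = D + 2*D²)
C(T) = 4 + T² - 3*T
W(F) = (-4 + F)*(28 + F) (W(F) = (F - 4*(1 + 2*(-4)))*(F - 4) = (F - 4*(1 - 8))*(-4 + F) = (F - 4*(-7))*(-4 + F) = (F + 28)*(-4 + F) = (28 + F)*(-4 + F) = (-4 + F)*(28 + F))
30*W(C(-4)) = 30*(-112 + (4 + (-4)² - 3*(-4))² + 24*(4 + (-4)² - 3*(-4))) = 30*(-112 + (4 + 16 + 12)² + 24*(4 + 16 + 12)) = 30*(-112 + 32² + 24*32) = 30*(-112 + 1024 + 768) = 30*1680 = 50400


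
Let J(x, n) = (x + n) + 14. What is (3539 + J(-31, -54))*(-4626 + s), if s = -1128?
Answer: -19954872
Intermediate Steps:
J(x, n) = 14 + n + x (J(x, n) = (n + x) + 14 = 14 + n + x)
(3539 + J(-31, -54))*(-4626 + s) = (3539 + (14 - 54 - 31))*(-4626 - 1128) = (3539 - 71)*(-5754) = 3468*(-5754) = -19954872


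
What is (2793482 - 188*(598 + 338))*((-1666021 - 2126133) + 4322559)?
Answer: 1388342513170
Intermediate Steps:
(2793482 - 188*(598 + 338))*((-1666021 - 2126133) + 4322559) = (2793482 - 188*936)*(-3792154 + 4322559) = (2793482 - 175968)*530405 = 2617514*530405 = 1388342513170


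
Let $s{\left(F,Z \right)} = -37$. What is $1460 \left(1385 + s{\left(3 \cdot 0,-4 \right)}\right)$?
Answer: $1968080$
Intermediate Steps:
$1460 \left(1385 + s{\left(3 \cdot 0,-4 \right)}\right) = 1460 \left(1385 - 37\right) = 1460 \cdot 1348 = 1968080$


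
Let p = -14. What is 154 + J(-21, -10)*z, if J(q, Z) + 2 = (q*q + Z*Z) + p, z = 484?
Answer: 254254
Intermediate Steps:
J(q, Z) = -16 + Z**2 + q**2 (J(q, Z) = -2 + ((q*q + Z*Z) - 14) = -2 + ((q**2 + Z**2) - 14) = -2 + ((Z**2 + q**2) - 14) = -2 + (-14 + Z**2 + q**2) = -16 + Z**2 + q**2)
154 + J(-21, -10)*z = 154 + (-16 + (-10)**2 + (-21)**2)*484 = 154 + (-16 + 100 + 441)*484 = 154 + 525*484 = 154 + 254100 = 254254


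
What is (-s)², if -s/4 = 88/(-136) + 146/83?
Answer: 39388176/1990921 ≈ 19.784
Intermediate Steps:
s = -6276/1411 (s = -4*(88/(-136) + 146/83) = -4*(88*(-1/136) + 146*(1/83)) = -4*(-11/17 + 146/83) = -4*1569/1411 = -6276/1411 ≈ -4.4479)
(-s)² = (-1*(-6276/1411))² = (6276/1411)² = 39388176/1990921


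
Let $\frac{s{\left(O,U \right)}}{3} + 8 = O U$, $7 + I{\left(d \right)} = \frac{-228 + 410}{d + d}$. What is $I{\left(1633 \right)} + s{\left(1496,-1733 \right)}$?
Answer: $- \frac{12701041164}{1633} \approx -7.7777 \cdot 10^{6}$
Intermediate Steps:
$I{\left(d \right)} = -7 + \frac{91}{d}$ ($I{\left(d \right)} = -7 + \frac{-228 + 410}{d + d} = -7 + \frac{182}{2 d} = -7 + 182 \frac{1}{2 d} = -7 + \frac{91}{d}$)
$s{\left(O,U \right)} = -24 + 3 O U$
$I{\left(1633 \right)} + s{\left(1496,-1733 \right)} = \left(-7 + \frac{91}{1633}\right) + \left(-24 + 3 \cdot 1496 \left(-1733\right)\right) = \left(-7 + 91 \cdot \frac{1}{1633}\right) - 7777728 = \left(-7 + \frac{91}{1633}\right) - 7777728 = - \frac{11340}{1633} - 7777728 = - \frac{12701041164}{1633}$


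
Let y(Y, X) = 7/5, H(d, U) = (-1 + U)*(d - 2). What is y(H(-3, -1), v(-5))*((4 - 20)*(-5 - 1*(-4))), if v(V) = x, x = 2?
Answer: 112/5 ≈ 22.400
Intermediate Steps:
v(V) = 2
H(d, U) = (-1 + U)*(-2 + d)
y(Y, X) = 7/5 (y(Y, X) = 7*(⅕) = 7/5)
y(H(-3, -1), v(-5))*((4 - 20)*(-5 - 1*(-4))) = 7*((4 - 20)*(-5 - 1*(-4)))/5 = 7*(-16*(-5 + 4))/5 = 7*(-16*(-1))/5 = (7/5)*16 = 112/5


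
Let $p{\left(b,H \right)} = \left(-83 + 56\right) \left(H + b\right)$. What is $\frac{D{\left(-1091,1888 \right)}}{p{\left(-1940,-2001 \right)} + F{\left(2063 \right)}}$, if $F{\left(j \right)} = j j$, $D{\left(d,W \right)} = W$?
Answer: $\frac{236}{545297} \approx 0.00043279$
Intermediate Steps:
$p{\left(b,H \right)} = - 27 H - 27 b$ ($p{\left(b,H \right)} = - 27 \left(H + b\right) = - 27 H - 27 b$)
$F{\left(j \right)} = j^{2}$
$\frac{D{\left(-1091,1888 \right)}}{p{\left(-1940,-2001 \right)} + F{\left(2063 \right)}} = \frac{1888}{\left(\left(-27\right) \left(-2001\right) - -52380\right) + 2063^{2}} = \frac{1888}{\left(54027 + 52380\right) + 4255969} = \frac{1888}{106407 + 4255969} = \frac{1888}{4362376} = 1888 \cdot \frac{1}{4362376} = \frac{236}{545297}$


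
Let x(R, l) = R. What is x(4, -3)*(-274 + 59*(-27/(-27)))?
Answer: -860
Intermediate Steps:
x(4, -3)*(-274 + 59*(-27/(-27))) = 4*(-274 + 59*(-27/(-27))) = 4*(-274 + 59*(-27*(-1/27))) = 4*(-274 + 59*1) = 4*(-274 + 59) = 4*(-215) = -860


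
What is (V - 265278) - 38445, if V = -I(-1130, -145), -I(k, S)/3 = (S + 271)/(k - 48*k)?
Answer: -8065364076/26555 ≈ -3.0372e+5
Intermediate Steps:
I(k, S) = 3*(271 + S)/(47*k) (I(k, S) = -3*(S + 271)/(k - 48*k) = -3*(271 + S)/((-47*k)) = -3*(271 + S)*(-1/(47*k)) = -(-3)*(271 + S)/(47*k) = 3*(271 + S)/(47*k))
V = 189/26555 (V = -3*(271 - 145)/(47*(-1130)) = -3*(-1)*126/(47*1130) = -1*(-189/26555) = 189/26555 ≈ 0.0071173)
(V - 265278) - 38445 = (189/26555 - 265278) - 38445 = -7044457101/26555 - 38445 = -8065364076/26555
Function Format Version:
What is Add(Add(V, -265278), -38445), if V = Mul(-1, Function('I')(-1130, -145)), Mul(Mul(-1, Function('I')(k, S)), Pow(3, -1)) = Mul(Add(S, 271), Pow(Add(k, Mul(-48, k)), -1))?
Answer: Rational(-8065364076, 26555) ≈ -3.0372e+5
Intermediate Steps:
Function('I')(k, S) = Mul(Rational(3, 47), Pow(k, -1), Add(271, S)) (Function('I')(k, S) = Mul(-3, Mul(Add(S, 271), Pow(Add(k, Mul(-48, k)), -1))) = Mul(-3, Mul(Add(271, S), Pow(Mul(-47, k), -1))) = Mul(-3, Mul(Add(271, S), Mul(Rational(-1, 47), Pow(k, -1)))) = Mul(-3, Mul(Rational(-1, 47), Pow(k, -1), Add(271, S))) = Mul(Rational(3, 47), Pow(k, -1), Add(271, S)))
V = Rational(189, 26555) (V = Mul(-1, Mul(Rational(3, 47), Pow(-1130, -1), Add(271, -145))) = Mul(-1, Mul(Rational(3, 47), Rational(-1, 1130), 126)) = Mul(-1, Rational(-189, 26555)) = Rational(189, 26555) ≈ 0.0071173)
Add(Add(V, -265278), -38445) = Add(Add(Rational(189, 26555), -265278), -38445) = Add(Rational(-7044457101, 26555), -38445) = Rational(-8065364076, 26555)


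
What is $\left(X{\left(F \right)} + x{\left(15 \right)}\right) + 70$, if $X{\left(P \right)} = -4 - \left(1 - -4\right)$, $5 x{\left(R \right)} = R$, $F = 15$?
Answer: $64$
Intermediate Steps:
$x{\left(R \right)} = \frac{R}{5}$
$X{\left(P \right)} = -9$ ($X{\left(P \right)} = -4 - \left(1 + 4\right) = -4 - 5 = -9$)
$\left(X{\left(F \right)} + x{\left(15 \right)}\right) + 70 = \left(-9 + \frac{1}{5} \cdot 15\right) + 70 = \left(-9 + 3\right) + 70 = -6 + 70 = 64$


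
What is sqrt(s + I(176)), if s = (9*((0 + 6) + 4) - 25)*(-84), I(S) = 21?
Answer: 7*I*sqrt(111) ≈ 73.75*I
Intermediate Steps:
s = -5460 (s = (9*(6 + 4) - 25)*(-84) = (9*10 - 25)*(-84) = (90 - 25)*(-84) = 65*(-84) = -5460)
sqrt(s + I(176)) = sqrt(-5460 + 21) = sqrt(-5439) = 7*I*sqrt(111)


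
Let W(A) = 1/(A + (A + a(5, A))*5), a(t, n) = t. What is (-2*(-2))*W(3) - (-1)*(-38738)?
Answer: -1665730/43 ≈ -38738.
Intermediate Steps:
W(A) = 1/(25 + 6*A) (W(A) = 1/(A + (A + 5)*5) = 1/(A + (5 + A)*5) = 1/(A + (25 + 5*A)) = 1/(25 + 6*A))
(-2*(-2))*W(3) - (-1)*(-38738) = (-2*(-2))/(25 + 6*3) - (-1)*(-38738) = 4/(25 + 18) - 1*38738 = 4/43 - 38738 = -1665730/43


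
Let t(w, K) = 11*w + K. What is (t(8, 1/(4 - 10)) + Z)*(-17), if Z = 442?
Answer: -54043/6 ≈ -9007.2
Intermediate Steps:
t(w, K) = K + 11*w
(t(8, 1/(4 - 10)) + Z)*(-17) = ((1/(4 - 10) + 11*8) + 442)*(-17) = ((1/(-6) + 88) + 442)*(-17) = ((-1/6 + 88) + 442)*(-17) = (527/6 + 442)*(-17) = (3179/6)*(-17) = -54043/6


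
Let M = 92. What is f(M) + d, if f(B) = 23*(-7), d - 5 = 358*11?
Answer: 3782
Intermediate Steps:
d = 3943 (d = 5 + 358*11 = 5 + 3938 = 3943)
f(B) = -161
f(M) + d = -161 + 3943 = 3782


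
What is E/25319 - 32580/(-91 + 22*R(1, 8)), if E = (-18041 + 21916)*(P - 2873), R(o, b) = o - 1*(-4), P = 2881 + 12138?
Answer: 69356230/481061 ≈ 144.17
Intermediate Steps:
P = 15019
R(o, b) = 4 + o (R(o, b) = o + 4 = 4 + o)
E = 47065750 (E = (-18041 + 21916)*(15019 - 2873) = 3875*12146 = 47065750)
E/25319 - 32580/(-91 + 22*R(1, 8)) = 47065750/25319 - 32580/(-91 + 22*(4 + 1)) = 47065750*(1/25319) - 32580/(-91 + 22*5) = 47065750/25319 - 32580/(-91 + 110) = 47065750/25319 - 32580/19 = 69356230/481061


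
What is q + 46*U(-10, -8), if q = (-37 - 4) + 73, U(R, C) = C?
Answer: -336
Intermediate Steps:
q = 32 (q = -41 + 73 = 32)
q + 46*U(-10, -8) = 32 + 46*(-8) = 32 - 368 = -336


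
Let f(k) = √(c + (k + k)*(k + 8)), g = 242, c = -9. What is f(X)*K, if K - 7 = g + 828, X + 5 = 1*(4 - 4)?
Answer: 1077*I*√39 ≈ 6725.9*I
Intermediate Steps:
X = -5 (X = -5 + 1*(4 - 4) = -5 + 1*0 = -5 + 0 = -5)
K = 1077 (K = 7 + (242 + 828) = 7 + 1070 = 1077)
f(k) = √(-9 + 2*k*(8 + k)) (f(k) = √(-9 + (k + k)*(k + 8)) = √(-9 + (2*k)*(8 + k)) = √(-9 + 2*k*(8 + k)))
f(X)*K = √(-9 + 2*(-5)² + 16*(-5))*1077 = √(-9 + 2*25 - 80)*1077 = √(-9 + 50 - 80)*1077 = √(-39)*1077 = (I*√39)*1077 = 1077*I*√39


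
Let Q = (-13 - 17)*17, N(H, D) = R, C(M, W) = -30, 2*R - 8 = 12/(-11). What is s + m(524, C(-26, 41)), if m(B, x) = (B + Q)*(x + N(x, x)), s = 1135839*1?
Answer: 12490141/11 ≈ 1.1355e+6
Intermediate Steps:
R = 38/11 (R = 4 + (12/(-11))/2 = 4 + (12*(-1/11))/2 = 4 + (½)*(-12/11) = 4 - 6/11 = 38/11 ≈ 3.4545)
N(H, D) = 38/11
s = 1135839
Q = -510 (Q = -30*17 = -510)
m(B, x) = (-510 + B)*(38/11 + x) (m(B, x) = (B - 510)*(x + 38/11) = (-510 + B)*(38/11 + x))
s + m(524, C(-26, 41)) = 1135839 + (-19380/11 - 510*(-30) + (38/11)*524 + 524*(-30)) = 1135839 + (-19380/11 + 15300 + 19912/11 - 15720) = 1135839 - 4088/11 = 12490141/11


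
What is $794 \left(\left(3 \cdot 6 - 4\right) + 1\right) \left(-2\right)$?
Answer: $-23820$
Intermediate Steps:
$794 \left(\left(3 \cdot 6 - 4\right) + 1\right) \left(-2\right) = 794 \left(\left(18 - 4\right) + 1\right) \left(-2\right) = 794 \left(14 + 1\right) \left(-2\right) = 794 \cdot 15 \left(-2\right) = 794 \left(-30\right) = -23820$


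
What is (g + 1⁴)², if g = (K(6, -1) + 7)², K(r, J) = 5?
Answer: 21025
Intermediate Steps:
g = 144 (g = (5 + 7)² = 12² = 144)
(g + 1⁴)² = (144 + 1⁴)² = (144 + 1)² = 145² = 21025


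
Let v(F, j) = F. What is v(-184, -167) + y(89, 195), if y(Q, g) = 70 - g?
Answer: -309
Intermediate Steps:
v(-184, -167) + y(89, 195) = -184 + (70 - 1*195) = -184 + (70 - 195) = -184 - 125 = -309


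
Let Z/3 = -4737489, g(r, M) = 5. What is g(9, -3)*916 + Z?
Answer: -14207887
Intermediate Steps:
Z = -14212467 (Z = 3*(-4737489) = -14212467)
g(9, -3)*916 + Z = 5*916 - 14212467 = 4580 - 14212467 = -14207887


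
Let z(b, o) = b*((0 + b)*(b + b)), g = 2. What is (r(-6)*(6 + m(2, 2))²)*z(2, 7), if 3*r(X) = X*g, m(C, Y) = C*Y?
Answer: -6400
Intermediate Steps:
r(X) = 2*X/3 (r(X) = (X*2)/3 = (2*X)/3 = 2*X/3)
z(b, o) = 2*b³ (z(b, o) = b*(b*(2*b)) = b*(2*b²) = 2*b³)
(r(-6)*(6 + m(2, 2))²)*z(2, 7) = (((⅔)*(-6))*(6 + 2*2)²)*(2*2³) = (-4*(6 + 4)²)*(2*8) = -4*10²*16 = -4*100*16 = -400*16 = -6400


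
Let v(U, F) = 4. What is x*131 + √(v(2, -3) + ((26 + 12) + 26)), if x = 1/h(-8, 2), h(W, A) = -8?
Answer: -131/8 + 2*√17 ≈ -8.1288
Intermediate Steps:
x = -⅛ (x = 1/(-8) = -⅛ ≈ -0.12500)
x*131 + √(v(2, -3) + ((26 + 12) + 26)) = -⅛*131 + √(4 + ((26 + 12) + 26)) = -131/8 + √(4 + (38 + 26)) = -131/8 + √(4 + 64) = -131/8 + √68 = -131/8 + 2*√17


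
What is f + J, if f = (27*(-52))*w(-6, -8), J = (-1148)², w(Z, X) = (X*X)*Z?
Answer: 1857040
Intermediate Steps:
w(Z, X) = Z*X² (w(Z, X) = X²*Z = Z*X²)
J = 1317904
f = 539136 (f = (27*(-52))*(-6*(-8)²) = -(-8424)*64 = -1404*(-384) = 539136)
f + J = 539136 + 1317904 = 1857040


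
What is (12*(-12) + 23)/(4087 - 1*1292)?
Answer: -121/2795 ≈ -0.043292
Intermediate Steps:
(12*(-12) + 23)/(4087 - 1*1292) = (-144 + 23)/(4087 - 1292) = -121/2795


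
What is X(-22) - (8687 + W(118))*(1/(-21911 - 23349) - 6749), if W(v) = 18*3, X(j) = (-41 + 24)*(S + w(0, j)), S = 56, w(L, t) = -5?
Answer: 2669984355661/45260 ≈ 5.8992e+7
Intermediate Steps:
X(j) = -867 (X(j) = (-41 + 24)*(56 - 5) = -17*51 = -867)
W(v) = 54
X(-22) - (8687 + W(118))*(1/(-21911 - 23349) - 6749) = -867 - (8687 + 54)*(1/(-21911 - 23349) - 6749) = -867 - 8741*(1/(-45260) - 6749) = -867 - 8741*(-1/45260 - 6749) = -867 - 8741*(-305459741)/45260 = -867 - 1*(-2670023596081/45260) = -867 + 2670023596081/45260 = 2669984355661/45260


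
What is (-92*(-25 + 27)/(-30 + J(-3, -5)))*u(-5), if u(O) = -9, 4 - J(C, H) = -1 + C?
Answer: -828/11 ≈ -75.273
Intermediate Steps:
J(C, H) = 5 - C (J(C, H) = 4 - (-1 + C) = 4 + (1 - C) = 5 - C)
(-92*(-25 + 27)/(-30 + J(-3, -5)))*u(-5) = -92*(-25 + 27)/(-30 + (5 - 1*(-3)))*(-9) = -184/(-30 + (5 + 3))*(-9) = -184/(-30 + 8)*(-9) = -184/(-22)*(-9) = -184*(-1)/22*(-9) = -92*(-1/11)*(-9) = (92/11)*(-9) = -828/11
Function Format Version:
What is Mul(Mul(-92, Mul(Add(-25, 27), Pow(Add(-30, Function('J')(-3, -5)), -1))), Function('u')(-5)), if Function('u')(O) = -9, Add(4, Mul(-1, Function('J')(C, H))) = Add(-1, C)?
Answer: Rational(-828, 11) ≈ -75.273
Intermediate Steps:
Function('J')(C, H) = Add(5, Mul(-1, C)) (Function('J')(C, H) = Add(4, Mul(-1, Add(-1, C))) = Add(4, Add(1, Mul(-1, C))) = Add(5, Mul(-1, C)))
Mul(Mul(-92, Mul(Add(-25, 27), Pow(Add(-30, Function('J')(-3, -5)), -1))), Function('u')(-5)) = Mul(Mul(-92, Mul(Add(-25, 27), Pow(Add(-30, Add(5, Mul(-1, -3))), -1))), -9) = Mul(Mul(-92, Mul(2, Pow(Add(-30, Add(5, 3)), -1))), -9) = Mul(Mul(-92, Mul(2, Pow(Add(-30, 8), -1))), -9) = Mul(Mul(-92, Mul(2, Pow(-22, -1))), -9) = Mul(Mul(-92, Mul(2, Rational(-1, 22))), -9) = Mul(Mul(-92, Rational(-1, 11)), -9) = Mul(Rational(92, 11), -9) = Rational(-828, 11)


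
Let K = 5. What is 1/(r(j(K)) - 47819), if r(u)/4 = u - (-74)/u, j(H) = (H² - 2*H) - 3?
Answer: -3/143239 ≈ -2.0944e-5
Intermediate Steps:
j(H) = -3 + H² - 2*H
r(u) = 4*u + 296/u (r(u) = 4*(u - (-74)/u) = 4*(u + 74/u) = 4*u + 296/u)
1/(r(j(K)) - 47819) = 1/((4*(-3 + 5² - 2*5) + 296/(-3 + 5² - 2*5)) - 47819) = 1/((4*(-3 + 25 - 10) + 296/(-3 + 25 - 10)) - 47819) = 1/((4*12 + 296/12) - 47819) = 1/((48 + 296*(1/12)) - 47819) = 1/((48 + 74/3) - 47819) = 1/(218/3 - 47819) = 1/(-143239/3) = -3/143239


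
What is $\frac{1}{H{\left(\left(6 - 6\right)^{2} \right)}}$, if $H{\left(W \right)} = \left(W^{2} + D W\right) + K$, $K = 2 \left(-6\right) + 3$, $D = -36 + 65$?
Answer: $- \frac{1}{9} \approx -0.11111$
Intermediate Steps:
$D = 29$
$K = -9$ ($K = -12 + 3 = -9$)
$H{\left(W \right)} = -9 + W^{2} + 29 W$ ($H{\left(W \right)} = \left(W^{2} + 29 W\right) - 9 = -9 + W^{2} + 29 W$)
$\frac{1}{H{\left(\left(6 - 6\right)^{2} \right)}} = \frac{1}{-9 + \left(\left(6 - 6\right)^{2}\right)^{2} + 29 \left(6 - 6\right)^{2}} = \frac{1}{-9 + \left(0^{2}\right)^{2} + 29 \cdot 0^{2}} = \frac{1}{-9 + 0^{2} + 29 \cdot 0} = \frac{1}{-9 + 0 + 0} = \frac{1}{-9} = - \frac{1}{9}$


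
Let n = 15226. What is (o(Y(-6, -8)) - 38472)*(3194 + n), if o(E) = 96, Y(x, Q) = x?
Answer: -706885920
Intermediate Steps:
(o(Y(-6, -8)) - 38472)*(3194 + n) = (96 - 38472)*(3194 + 15226) = -38376*18420 = -706885920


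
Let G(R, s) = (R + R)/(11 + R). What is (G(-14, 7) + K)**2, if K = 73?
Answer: 61009/9 ≈ 6778.8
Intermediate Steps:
G(R, s) = 2*R/(11 + R) (G(R, s) = (2*R)/(11 + R) = 2*R/(11 + R))
(G(-14, 7) + K)**2 = (2*(-14)/(11 - 14) + 73)**2 = (2*(-14)/(-3) + 73)**2 = (2*(-14)*(-1/3) + 73)**2 = (28/3 + 73)**2 = (247/3)**2 = 61009/9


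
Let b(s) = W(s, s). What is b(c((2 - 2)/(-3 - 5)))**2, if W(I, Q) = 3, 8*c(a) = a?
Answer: 9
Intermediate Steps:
c(a) = a/8
b(s) = 3
b(c((2 - 2)/(-3 - 5)))**2 = 3**2 = 9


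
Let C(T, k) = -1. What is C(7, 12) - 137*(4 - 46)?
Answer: 5753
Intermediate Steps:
C(7, 12) - 137*(4 - 46) = -1 - 137*(4 - 46) = -1 - 137*(-42) = -1 + 5754 = 5753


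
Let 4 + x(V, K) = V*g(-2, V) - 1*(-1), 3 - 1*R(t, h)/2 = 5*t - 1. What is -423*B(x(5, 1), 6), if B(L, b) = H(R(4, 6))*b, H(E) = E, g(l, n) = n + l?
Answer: 81216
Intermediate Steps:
g(l, n) = l + n
R(t, h) = 8 - 10*t (R(t, h) = 6 - 2*(5*t - 1) = 6 - 2*(-1 + 5*t) = 6 + (2 - 10*t) = 8 - 10*t)
x(V, K) = -3 + V*(-2 + V) (x(V, K) = -4 + (V*(-2 + V) - 1*(-1)) = -4 + (V*(-2 + V) + 1) = -4 + (1 + V*(-2 + V)) = -3 + V*(-2 + V))
B(L, b) = -32*b (B(L, b) = (8 - 10*4)*b = (8 - 40)*b = -32*b)
-423*B(x(5, 1), 6) = -(-13536)*6 = -423*(-192) = 81216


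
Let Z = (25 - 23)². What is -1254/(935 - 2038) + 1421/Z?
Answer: 1572379/4412 ≈ 356.39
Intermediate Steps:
Z = 4 (Z = 2² = 4)
-1254/(935 - 2038) + 1421/Z = -1254/(935 - 2038) + 1421/4 = -1254/(-1103) + 1421*(¼) = -1254*(-1/1103) + 1421/4 = 1254/1103 + 1421/4 = 1572379/4412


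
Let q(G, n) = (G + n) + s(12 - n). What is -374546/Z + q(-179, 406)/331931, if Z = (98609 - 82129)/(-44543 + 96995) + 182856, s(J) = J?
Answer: -815326773689227/397951220845744 ≈ -2.0488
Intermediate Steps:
q(G, n) = 12 + G (q(G, n) = (G + n) + (12 - n) = 12 + G)
Z = 2397794848/13113 (Z = 16480/52452 + 182856 = 16480*(1/52452) + 182856 = 4120/13113 + 182856 = 2397794848/13113 ≈ 1.8286e+5)
-374546/Z + q(-179, 406)/331931 = -374546/2397794848/13113 + (12 - 179)/331931 = -374546*13113/2397794848 - 167*1/331931 = -2455710849/1198897424 - 167/331931 = -815326773689227/397951220845744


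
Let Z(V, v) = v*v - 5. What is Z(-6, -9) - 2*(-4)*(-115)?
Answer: -844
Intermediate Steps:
Z(V, v) = -5 + v² (Z(V, v) = v² - 5 = -5 + v²)
Z(-6, -9) - 2*(-4)*(-115) = (-5 + (-9)²) - 2*(-4)*(-115) = (-5 + 81) + 8*(-115) = 76 - 920 = -844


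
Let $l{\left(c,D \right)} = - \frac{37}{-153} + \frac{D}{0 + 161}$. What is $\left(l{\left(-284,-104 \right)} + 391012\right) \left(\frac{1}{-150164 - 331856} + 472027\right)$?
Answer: $\frac{243498524483971454611}{1319288740} \approx 1.8457 \cdot 10^{11}$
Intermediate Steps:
$l{\left(c,D \right)} = \frac{37}{153} + \frac{D}{161}$ ($l{\left(c,D \right)} = \left(-37\right) \left(- \frac{1}{153}\right) + \frac{D}{161} = \frac{37}{153} + D \frac{1}{161} = \frac{37}{153} + \frac{D}{161}$)
$\left(l{\left(-284,-104 \right)} + 391012\right) \left(\frac{1}{-150164 - 331856} + 472027\right) = \left(\left(\frac{37}{153} + \frac{1}{161} \left(-104\right)\right) + 391012\right) \left(\frac{1}{-150164 - 331856} + 472027\right) = \left(\left(\frac{37}{153} - \frac{104}{161}\right) + 391012\right) \left(\frac{1}{-482020} + 472027\right) = \left(- \frac{9955}{24633} + 391012\right) \left(- \frac{1}{482020} + 472027\right) = \frac{9631788641}{24633} \cdot \frac{227526454539}{482020} = \frac{243498524483971454611}{1319288740}$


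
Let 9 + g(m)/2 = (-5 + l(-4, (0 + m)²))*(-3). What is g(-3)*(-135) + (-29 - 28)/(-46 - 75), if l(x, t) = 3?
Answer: 98067/121 ≈ 810.47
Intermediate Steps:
g(m) = -6 (g(m) = -18 + 2*((-5 + 3)*(-3)) = -18 + 2*(-2*(-3)) = -18 + 2*6 = -18 + 12 = -6)
g(-3)*(-135) + (-29 - 28)/(-46 - 75) = -6*(-135) + (-29 - 28)/(-46 - 75) = 810 - 57/(-121) = 810 - 57*(-1/121) = 810 + 57/121 = 98067/121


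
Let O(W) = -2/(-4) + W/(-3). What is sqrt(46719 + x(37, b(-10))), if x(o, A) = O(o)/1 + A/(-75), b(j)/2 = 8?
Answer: sqrt(42036258)/30 ≈ 216.12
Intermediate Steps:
O(W) = 1/2 - W/3 (O(W) = -2*(-1/4) + W*(-1/3) = 1/2 - W/3)
b(j) = 16 (b(j) = 2*8 = 16)
x(o, A) = 1/2 - o/3 - A/75 (x(o, A) = (1/2 - o/3)/1 + A/(-75) = (1/2 - o/3)*1 + A*(-1/75) = (1/2 - o/3) - A/75 = 1/2 - o/3 - A/75)
sqrt(46719 + x(37, b(-10))) = sqrt(46719 + (1/2 - 1/3*37 - 1/75*16)) = sqrt(46719 + (1/2 - 37/3 - 16/75)) = sqrt(46719 - 1807/150) = sqrt(7006043/150) = sqrt(42036258)/30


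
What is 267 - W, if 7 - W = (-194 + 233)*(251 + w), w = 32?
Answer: 11297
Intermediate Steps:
W = -11030 (W = 7 - (-194 + 233)*(251 + 32) = 7 - 39*283 = 7 - 1*11037 = 7 - 11037 = -11030)
267 - W = 267 - 1*(-11030) = 267 + 11030 = 11297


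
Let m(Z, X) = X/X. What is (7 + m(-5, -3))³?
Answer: 512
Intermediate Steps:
m(Z, X) = 1
(7 + m(-5, -3))³ = (7 + 1)³ = 8³ = 512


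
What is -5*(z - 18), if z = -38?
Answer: 280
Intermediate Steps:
-5*(z - 18) = -5*(-38 - 18) = -5*(-56) = 280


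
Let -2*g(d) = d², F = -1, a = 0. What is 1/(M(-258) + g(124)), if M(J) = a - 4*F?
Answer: -1/7684 ≈ -0.00013014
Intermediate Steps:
g(d) = -d²/2
M(J) = 4 (M(J) = 0 - 4*(-1) = 0 + 4 = 4)
1/(M(-258) + g(124)) = 1/(4 - ½*124²) = 1/(4 - ½*15376) = 1/(4 - 7688) = 1/(-7684) = -1/7684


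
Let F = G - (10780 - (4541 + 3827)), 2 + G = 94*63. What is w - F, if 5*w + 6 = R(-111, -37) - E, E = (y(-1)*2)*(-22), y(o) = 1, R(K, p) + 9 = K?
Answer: -17622/5 ≈ -3524.4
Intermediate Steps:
R(K, p) = -9 + K
E = -44 (E = (1*2)*(-22) = 2*(-22) = -44)
G = 5920 (G = -2 + 94*63 = -2 + 5922 = 5920)
w = -82/5 (w = -6/5 + ((-9 - 111) - 1*(-44))/5 = -6/5 + (-120 + 44)/5 = -6/5 + (⅕)*(-76) = -6/5 - 76/5 = -82/5 ≈ -16.400)
F = 3508 (F = 5920 - (10780 - (4541 + 3827)) = 5920 - (10780 - 1*8368) = 5920 - (10780 - 8368) = 5920 - 1*2412 = 5920 - 2412 = 3508)
w - F = -82/5 - 1*3508 = -82/5 - 3508 = -17622/5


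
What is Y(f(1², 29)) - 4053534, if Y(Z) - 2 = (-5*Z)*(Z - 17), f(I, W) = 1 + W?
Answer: -4055482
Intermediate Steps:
Y(Z) = 2 - 5*Z*(-17 + Z) (Y(Z) = 2 + (-5*Z)*(Z - 17) = 2 + (-5*Z)*(-17 + Z) = 2 - 5*Z*(-17 + Z))
Y(f(1², 29)) - 4053534 = (2 - 5*(1 + 29)² + 85*(1 + 29)) - 4053534 = (2 - 5*30² + 85*30) - 4053534 = (2 - 5*900 + 2550) - 4053534 = (2 - 4500 + 2550) - 4053534 = -1948 - 4053534 = -4055482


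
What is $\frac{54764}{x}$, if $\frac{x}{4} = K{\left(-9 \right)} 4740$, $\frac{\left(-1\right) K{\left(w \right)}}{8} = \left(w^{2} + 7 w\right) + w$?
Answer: $- \frac{13691}{341280} \approx -0.040117$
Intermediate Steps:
$K{\left(w \right)} = - 64 w - 8 w^{2}$ ($K{\left(w \right)} = - 8 \left(\left(w^{2} + 7 w\right) + w\right) = - 8 \left(w^{2} + 8 w\right) = - 64 w - 8 w^{2}$)
$x = -1365120$ ($x = 4 \left(-8\right) \left(-9\right) \left(8 - 9\right) 4740 = 4 \left(-8\right) \left(-9\right) \left(-1\right) 4740 = 4 \left(\left(-72\right) 4740\right) = 4 \left(-341280\right) = -1365120$)
$\frac{54764}{x} = \frac{54764}{-1365120} = 54764 \left(- \frac{1}{1365120}\right) = - \frac{13691}{341280}$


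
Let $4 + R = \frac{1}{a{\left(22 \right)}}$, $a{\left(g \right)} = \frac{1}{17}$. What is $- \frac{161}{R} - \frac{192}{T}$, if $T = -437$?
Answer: $- \frac{67861}{5681} \approx -11.945$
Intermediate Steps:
$a{\left(g \right)} = \frac{1}{17}$
$R = 13$ ($R = -4 + \frac{1}{\frac{1}{17}} = -4 + 17 = 13$)
$- \frac{161}{R} - \frac{192}{T} = - \frac{161}{13} - \frac{192}{-437} = \left(-161\right) \frac{1}{13} - - \frac{192}{437} = - \frac{161}{13} + \frac{192}{437} = - \frac{67861}{5681}$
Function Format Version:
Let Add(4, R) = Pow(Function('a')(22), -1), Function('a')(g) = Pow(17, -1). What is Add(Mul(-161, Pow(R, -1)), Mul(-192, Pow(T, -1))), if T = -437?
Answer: Rational(-67861, 5681) ≈ -11.945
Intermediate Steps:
Function('a')(g) = Rational(1, 17)
R = 13 (R = Add(-4, Pow(Rational(1, 17), -1)) = Add(-4, 17) = 13)
Add(Mul(-161, Pow(R, -1)), Mul(-192, Pow(T, -1))) = Add(Mul(-161, Pow(13, -1)), Mul(-192, Pow(-437, -1))) = Add(Mul(-161, Rational(1, 13)), Mul(-192, Rational(-1, 437))) = Add(Rational(-161, 13), Rational(192, 437)) = Rational(-67861, 5681)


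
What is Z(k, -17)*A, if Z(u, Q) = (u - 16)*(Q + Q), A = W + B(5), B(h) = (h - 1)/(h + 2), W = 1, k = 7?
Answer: 3366/7 ≈ 480.86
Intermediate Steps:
B(h) = (-1 + h)/(2 + h)
A = 11/7 (A = 1 + (-1 + 5)/(2 + 5) = 1 + 4/7 = 11/7 ≈ 1.5714)
Z(u, Q) = 2*Q*(-16 + u) (Z(u, Q) = (-16 + u)*(2*Q) = 2*Q*(-16 + u))
Z(k, -17)*A = (2*(-17)*(-16 + 7))*(11/7) = (2*(-17)*(-9))*(11/7) = 306*(11/7) = 3366/7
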